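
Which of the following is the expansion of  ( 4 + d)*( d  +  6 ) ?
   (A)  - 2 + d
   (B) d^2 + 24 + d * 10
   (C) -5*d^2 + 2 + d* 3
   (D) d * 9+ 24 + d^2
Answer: B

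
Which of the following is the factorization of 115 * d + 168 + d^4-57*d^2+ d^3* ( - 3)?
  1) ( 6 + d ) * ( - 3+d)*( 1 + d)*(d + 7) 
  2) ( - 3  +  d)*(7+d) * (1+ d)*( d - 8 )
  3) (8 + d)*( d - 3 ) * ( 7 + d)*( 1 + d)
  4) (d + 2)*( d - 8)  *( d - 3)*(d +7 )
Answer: 2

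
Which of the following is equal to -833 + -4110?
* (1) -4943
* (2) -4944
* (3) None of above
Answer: 1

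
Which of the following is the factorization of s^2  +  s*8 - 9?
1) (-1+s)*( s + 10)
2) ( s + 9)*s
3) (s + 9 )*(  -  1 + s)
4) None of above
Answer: 3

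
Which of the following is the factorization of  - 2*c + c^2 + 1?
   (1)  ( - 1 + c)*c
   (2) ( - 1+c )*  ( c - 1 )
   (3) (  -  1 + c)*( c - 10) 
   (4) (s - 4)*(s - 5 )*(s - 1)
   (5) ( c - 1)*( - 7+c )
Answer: 2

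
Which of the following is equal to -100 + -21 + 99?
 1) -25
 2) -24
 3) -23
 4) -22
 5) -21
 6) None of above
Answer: 4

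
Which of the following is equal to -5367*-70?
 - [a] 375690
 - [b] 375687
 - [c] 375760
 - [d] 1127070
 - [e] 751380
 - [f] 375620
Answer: a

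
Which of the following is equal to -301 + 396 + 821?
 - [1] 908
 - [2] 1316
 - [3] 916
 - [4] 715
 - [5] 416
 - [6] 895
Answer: 3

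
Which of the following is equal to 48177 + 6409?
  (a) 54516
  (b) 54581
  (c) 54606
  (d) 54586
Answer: d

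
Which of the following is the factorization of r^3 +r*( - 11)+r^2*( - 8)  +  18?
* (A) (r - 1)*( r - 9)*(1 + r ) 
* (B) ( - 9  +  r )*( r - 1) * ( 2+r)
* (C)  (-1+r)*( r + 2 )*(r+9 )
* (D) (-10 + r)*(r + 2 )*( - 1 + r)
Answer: B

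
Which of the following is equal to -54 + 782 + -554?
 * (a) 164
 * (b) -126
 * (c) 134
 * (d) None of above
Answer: d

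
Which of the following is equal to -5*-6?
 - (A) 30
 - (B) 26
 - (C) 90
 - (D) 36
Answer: A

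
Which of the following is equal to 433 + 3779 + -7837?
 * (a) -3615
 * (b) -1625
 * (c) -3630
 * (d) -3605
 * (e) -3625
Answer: e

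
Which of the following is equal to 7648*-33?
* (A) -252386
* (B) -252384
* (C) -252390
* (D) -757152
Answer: B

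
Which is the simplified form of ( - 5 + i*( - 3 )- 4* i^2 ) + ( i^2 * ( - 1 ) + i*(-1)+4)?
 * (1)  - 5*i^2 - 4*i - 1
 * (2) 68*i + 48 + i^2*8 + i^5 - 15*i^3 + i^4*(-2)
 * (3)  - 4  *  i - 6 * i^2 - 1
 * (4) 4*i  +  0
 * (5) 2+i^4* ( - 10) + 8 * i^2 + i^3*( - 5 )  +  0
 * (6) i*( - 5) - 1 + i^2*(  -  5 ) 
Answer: 1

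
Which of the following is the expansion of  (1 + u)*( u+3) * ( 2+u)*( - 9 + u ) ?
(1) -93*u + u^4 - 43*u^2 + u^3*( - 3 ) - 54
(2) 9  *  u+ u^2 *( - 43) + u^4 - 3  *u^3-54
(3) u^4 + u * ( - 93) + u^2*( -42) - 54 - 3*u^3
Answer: 1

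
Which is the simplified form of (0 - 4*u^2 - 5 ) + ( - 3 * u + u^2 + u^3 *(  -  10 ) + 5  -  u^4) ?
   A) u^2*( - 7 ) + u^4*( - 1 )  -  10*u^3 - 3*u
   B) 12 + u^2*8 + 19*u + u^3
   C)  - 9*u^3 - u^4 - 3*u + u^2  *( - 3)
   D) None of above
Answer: D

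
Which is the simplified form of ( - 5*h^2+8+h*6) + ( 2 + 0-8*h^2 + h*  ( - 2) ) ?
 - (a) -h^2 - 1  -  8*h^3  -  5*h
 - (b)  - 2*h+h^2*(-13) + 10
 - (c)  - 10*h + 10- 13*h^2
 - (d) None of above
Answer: d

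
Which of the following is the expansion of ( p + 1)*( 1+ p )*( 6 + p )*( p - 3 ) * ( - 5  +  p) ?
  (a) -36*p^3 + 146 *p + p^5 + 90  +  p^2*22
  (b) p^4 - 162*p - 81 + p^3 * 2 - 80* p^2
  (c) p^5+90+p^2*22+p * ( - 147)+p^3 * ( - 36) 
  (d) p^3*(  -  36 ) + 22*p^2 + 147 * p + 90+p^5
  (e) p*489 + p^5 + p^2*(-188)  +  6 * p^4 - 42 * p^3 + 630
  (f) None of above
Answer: d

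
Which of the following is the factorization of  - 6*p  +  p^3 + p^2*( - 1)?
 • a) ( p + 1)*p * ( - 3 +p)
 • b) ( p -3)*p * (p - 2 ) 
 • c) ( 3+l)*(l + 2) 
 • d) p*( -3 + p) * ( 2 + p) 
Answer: d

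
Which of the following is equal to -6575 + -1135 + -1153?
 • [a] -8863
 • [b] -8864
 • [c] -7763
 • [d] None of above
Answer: a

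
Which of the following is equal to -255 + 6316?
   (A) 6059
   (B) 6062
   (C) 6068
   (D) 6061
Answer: D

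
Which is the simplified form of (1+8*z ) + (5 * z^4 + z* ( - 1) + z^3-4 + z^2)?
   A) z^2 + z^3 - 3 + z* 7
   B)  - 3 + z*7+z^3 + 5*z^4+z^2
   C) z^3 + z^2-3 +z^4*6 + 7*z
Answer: B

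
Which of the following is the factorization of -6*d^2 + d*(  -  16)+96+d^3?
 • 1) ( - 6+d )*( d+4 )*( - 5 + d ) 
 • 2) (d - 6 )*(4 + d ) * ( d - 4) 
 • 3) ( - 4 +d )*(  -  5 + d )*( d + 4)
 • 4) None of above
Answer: 2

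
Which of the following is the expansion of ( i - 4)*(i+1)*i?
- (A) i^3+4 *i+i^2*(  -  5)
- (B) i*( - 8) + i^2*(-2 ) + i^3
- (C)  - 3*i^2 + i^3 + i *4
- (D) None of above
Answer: D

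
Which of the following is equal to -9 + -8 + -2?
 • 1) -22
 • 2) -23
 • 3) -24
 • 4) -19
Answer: 4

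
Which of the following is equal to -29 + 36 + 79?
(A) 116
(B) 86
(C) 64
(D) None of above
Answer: B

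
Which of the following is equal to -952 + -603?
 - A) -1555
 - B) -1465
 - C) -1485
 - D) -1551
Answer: A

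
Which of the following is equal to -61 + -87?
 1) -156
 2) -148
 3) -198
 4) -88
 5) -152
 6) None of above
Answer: 2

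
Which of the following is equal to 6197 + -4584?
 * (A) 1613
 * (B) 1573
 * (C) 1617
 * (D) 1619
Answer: A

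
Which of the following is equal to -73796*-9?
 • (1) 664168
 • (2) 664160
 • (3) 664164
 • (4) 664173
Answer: 3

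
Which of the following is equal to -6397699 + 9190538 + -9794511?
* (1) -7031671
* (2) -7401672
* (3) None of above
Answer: 3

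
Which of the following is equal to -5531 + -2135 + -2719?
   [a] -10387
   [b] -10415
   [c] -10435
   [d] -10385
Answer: d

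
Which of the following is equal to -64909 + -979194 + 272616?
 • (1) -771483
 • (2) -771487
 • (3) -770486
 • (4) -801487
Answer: 2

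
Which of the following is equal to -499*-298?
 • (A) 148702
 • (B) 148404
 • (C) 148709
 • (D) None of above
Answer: A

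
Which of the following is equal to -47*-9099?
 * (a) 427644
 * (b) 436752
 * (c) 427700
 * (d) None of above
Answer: d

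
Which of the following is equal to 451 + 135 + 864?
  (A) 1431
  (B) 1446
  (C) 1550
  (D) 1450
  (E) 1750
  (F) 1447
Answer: D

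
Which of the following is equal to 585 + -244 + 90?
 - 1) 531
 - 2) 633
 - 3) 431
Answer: 3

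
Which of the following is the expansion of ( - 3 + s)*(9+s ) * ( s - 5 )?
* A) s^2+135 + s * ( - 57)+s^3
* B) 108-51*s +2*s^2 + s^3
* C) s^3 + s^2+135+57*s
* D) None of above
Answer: A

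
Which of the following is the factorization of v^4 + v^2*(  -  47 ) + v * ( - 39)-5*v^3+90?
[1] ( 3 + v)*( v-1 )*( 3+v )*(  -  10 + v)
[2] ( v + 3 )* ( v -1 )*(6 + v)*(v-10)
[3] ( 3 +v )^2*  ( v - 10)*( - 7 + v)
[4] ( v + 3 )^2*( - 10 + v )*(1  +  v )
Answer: 1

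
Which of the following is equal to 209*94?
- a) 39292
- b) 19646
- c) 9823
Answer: b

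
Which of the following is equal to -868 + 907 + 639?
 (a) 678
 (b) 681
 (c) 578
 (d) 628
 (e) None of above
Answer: a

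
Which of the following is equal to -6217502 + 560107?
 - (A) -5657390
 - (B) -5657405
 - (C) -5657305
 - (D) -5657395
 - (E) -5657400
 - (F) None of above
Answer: D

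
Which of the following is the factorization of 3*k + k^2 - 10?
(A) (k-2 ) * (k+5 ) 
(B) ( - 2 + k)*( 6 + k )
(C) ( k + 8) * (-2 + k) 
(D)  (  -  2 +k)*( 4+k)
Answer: A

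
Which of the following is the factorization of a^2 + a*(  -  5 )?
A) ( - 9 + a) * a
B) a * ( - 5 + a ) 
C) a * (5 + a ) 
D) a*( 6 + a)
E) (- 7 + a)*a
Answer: B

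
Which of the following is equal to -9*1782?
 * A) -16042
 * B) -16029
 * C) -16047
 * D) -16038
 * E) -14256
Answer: D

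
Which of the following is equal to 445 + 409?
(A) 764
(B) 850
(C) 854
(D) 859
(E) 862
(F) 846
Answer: C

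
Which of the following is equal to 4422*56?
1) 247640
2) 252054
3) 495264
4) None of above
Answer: 4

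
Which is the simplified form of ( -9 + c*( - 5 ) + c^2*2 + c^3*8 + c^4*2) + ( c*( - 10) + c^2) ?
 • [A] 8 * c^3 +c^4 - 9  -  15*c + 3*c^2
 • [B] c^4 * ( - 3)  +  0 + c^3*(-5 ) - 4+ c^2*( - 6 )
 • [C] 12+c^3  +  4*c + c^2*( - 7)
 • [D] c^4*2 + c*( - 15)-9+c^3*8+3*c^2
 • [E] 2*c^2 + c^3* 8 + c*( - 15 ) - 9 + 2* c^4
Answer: D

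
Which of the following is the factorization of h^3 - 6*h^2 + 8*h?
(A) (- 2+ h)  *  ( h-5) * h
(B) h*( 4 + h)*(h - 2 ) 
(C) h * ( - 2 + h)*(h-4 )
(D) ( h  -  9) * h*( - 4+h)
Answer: C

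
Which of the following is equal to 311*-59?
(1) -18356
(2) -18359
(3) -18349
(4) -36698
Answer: 3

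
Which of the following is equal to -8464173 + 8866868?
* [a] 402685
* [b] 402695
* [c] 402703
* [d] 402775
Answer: b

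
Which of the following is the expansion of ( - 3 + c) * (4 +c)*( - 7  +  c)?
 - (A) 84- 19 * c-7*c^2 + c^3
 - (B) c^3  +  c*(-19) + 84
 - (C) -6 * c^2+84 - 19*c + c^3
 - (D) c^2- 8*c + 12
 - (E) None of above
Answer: C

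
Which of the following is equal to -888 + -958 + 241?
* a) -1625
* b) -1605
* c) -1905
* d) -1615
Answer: b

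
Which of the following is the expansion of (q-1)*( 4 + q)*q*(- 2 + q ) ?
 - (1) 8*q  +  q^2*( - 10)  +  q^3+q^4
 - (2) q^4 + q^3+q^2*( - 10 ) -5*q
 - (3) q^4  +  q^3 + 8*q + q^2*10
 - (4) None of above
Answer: 1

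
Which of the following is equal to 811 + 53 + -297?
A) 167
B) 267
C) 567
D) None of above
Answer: C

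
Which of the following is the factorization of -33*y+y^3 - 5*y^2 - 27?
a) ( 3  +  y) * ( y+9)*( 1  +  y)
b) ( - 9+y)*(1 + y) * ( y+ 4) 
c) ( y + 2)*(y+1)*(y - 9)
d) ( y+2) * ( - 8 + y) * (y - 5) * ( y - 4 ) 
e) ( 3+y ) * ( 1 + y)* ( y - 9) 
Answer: e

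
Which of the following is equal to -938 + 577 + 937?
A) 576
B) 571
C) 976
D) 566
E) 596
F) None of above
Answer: A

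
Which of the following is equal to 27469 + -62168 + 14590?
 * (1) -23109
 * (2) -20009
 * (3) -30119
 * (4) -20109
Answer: 4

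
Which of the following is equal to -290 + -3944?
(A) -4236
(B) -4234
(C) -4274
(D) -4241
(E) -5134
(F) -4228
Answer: B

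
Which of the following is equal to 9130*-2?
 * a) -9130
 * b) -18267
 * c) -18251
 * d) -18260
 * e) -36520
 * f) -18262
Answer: d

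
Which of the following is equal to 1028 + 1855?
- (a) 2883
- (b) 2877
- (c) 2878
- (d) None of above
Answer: a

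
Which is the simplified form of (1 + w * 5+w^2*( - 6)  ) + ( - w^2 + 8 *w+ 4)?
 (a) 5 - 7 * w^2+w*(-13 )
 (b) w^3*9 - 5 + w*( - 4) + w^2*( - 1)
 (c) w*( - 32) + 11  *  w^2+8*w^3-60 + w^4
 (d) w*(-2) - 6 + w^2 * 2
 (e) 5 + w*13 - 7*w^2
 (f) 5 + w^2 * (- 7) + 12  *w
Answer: e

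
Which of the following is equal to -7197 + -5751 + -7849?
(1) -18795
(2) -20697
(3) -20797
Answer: 3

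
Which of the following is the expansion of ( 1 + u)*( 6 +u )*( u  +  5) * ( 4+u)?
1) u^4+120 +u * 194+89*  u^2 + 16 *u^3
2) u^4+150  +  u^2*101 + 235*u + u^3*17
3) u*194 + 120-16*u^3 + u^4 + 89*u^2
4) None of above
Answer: 1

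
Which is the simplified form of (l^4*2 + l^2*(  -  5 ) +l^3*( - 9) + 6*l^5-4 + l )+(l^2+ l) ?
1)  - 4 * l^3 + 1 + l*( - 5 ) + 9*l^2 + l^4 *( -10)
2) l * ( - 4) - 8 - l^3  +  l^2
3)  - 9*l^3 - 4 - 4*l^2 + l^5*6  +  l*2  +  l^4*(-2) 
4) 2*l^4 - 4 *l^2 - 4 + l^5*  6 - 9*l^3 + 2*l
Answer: 4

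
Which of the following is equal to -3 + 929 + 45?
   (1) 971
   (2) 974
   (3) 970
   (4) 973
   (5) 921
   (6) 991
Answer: 1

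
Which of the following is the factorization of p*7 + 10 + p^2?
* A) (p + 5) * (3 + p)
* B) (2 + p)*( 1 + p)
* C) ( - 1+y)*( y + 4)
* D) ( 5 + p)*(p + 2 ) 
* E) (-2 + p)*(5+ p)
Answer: D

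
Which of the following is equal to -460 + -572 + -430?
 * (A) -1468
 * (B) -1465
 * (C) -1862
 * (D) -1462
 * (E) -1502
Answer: D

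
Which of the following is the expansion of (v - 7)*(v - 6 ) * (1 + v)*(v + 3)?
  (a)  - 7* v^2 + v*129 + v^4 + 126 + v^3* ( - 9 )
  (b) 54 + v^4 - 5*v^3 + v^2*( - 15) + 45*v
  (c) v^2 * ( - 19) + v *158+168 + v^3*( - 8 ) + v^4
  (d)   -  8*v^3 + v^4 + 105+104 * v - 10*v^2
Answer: a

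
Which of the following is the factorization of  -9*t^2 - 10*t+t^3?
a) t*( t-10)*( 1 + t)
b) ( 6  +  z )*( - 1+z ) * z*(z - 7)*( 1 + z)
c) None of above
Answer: a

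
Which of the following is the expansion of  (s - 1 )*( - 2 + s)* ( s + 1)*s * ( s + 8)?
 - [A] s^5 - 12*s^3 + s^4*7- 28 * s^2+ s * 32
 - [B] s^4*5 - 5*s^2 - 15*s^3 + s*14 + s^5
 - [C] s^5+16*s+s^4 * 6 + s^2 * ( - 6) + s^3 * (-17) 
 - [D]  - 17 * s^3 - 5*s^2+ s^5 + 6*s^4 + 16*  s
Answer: C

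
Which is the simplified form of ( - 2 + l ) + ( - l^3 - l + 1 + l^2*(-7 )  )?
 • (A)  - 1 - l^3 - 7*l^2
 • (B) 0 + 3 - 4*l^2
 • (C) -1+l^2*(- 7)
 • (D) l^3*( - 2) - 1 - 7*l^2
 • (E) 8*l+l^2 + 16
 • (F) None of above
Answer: A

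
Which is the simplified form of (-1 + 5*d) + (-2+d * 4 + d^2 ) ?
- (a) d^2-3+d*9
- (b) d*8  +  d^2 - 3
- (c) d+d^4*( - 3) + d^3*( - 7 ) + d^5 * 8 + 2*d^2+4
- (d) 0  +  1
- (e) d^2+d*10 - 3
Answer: a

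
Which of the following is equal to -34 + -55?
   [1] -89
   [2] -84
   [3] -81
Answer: 1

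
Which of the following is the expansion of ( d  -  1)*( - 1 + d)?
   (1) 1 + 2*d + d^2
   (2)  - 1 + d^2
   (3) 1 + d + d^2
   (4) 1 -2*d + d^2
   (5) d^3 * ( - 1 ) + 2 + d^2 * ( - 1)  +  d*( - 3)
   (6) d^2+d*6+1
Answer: 4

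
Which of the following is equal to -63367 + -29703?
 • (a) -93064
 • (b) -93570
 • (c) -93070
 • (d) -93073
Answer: c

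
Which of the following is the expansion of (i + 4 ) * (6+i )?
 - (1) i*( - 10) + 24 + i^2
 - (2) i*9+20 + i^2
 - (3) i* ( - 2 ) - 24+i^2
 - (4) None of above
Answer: 4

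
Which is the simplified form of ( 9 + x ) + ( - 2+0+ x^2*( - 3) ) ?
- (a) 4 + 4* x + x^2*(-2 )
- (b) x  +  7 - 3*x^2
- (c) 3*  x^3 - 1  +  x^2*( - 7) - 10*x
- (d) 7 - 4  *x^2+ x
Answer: b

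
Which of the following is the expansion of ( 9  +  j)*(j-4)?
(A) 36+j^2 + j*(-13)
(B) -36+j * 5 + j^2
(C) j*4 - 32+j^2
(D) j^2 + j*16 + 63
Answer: B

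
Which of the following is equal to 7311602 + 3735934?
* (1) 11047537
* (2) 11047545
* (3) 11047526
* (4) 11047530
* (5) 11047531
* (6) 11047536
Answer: 6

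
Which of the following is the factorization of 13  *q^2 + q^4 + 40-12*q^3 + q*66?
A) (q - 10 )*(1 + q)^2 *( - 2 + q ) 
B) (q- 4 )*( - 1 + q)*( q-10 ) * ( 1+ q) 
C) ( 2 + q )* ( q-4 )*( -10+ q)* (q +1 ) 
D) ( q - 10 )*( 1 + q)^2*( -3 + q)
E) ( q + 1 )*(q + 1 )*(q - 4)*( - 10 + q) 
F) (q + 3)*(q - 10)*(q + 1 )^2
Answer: E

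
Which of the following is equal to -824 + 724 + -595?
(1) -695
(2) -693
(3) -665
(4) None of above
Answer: 1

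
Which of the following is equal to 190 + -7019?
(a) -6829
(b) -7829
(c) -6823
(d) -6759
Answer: a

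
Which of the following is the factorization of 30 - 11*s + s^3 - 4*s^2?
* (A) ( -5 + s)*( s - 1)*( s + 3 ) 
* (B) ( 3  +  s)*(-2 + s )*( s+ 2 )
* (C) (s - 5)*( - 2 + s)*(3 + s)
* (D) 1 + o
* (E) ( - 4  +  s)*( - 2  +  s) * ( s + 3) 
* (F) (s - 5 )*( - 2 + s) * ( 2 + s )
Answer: C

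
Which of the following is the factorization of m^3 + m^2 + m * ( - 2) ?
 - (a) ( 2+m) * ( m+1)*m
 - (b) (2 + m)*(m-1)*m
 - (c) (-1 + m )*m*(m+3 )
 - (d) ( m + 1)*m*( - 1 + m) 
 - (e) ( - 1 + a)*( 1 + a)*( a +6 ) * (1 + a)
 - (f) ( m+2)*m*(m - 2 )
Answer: b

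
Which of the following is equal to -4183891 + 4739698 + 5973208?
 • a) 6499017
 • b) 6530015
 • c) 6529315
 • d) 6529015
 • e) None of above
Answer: d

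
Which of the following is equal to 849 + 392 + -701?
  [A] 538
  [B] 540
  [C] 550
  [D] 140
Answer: B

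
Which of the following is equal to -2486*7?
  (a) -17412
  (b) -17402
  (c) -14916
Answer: b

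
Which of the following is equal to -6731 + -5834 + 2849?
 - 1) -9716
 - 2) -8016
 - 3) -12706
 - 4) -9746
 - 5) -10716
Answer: 1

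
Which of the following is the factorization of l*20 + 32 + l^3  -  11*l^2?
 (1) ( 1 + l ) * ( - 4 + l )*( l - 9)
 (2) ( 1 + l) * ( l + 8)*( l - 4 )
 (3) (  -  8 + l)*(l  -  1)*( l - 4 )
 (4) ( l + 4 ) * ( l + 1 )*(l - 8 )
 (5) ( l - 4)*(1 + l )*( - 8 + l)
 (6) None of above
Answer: 5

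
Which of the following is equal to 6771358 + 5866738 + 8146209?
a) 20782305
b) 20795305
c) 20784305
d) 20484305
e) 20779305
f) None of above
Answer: c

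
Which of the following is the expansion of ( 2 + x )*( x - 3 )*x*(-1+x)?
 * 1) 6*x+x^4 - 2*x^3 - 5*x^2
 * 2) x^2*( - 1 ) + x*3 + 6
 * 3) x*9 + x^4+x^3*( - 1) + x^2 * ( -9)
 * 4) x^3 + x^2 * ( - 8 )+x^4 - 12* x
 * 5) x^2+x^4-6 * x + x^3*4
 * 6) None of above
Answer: 1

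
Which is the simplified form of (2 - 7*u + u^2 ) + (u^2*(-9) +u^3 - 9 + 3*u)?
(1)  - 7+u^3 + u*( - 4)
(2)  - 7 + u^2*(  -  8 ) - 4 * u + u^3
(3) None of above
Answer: 2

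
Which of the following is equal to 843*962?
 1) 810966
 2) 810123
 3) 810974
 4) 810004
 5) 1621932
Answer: 1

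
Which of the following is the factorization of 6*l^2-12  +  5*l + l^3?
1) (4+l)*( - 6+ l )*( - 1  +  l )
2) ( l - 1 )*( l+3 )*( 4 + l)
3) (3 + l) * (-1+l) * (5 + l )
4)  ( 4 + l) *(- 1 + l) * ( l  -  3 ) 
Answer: 2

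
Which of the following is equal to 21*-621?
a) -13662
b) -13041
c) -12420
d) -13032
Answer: b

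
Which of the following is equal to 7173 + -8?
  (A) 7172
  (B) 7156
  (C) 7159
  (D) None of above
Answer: D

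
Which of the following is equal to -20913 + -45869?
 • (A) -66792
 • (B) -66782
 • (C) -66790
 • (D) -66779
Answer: B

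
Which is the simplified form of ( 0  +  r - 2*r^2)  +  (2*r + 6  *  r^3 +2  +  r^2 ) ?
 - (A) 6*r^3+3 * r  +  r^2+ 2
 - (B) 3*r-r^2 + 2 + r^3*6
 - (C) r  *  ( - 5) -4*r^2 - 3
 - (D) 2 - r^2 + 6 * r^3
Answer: B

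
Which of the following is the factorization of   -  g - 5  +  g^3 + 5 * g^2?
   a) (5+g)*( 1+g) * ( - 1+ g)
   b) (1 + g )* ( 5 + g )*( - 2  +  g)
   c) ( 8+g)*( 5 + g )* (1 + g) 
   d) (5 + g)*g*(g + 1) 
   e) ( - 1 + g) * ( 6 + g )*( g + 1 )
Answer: a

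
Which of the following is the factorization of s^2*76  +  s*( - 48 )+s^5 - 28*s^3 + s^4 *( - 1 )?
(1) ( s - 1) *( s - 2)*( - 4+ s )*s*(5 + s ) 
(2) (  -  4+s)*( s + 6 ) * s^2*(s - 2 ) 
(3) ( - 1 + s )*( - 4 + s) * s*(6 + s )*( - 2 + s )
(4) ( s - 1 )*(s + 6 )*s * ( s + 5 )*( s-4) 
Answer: 3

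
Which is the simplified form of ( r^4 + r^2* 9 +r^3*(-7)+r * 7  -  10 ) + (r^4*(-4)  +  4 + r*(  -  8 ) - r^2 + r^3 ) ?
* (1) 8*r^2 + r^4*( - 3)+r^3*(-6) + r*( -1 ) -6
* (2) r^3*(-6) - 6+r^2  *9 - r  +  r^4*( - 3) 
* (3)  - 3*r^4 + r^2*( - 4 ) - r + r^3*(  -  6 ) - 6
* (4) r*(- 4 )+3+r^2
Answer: 1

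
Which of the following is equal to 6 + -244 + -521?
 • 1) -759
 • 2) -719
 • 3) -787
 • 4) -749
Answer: 1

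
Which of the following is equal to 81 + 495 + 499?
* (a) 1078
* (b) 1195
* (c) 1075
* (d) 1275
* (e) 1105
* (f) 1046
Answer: c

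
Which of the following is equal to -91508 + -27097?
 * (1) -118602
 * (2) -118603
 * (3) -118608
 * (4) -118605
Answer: 4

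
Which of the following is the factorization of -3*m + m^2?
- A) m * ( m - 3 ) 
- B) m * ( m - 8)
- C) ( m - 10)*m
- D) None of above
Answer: A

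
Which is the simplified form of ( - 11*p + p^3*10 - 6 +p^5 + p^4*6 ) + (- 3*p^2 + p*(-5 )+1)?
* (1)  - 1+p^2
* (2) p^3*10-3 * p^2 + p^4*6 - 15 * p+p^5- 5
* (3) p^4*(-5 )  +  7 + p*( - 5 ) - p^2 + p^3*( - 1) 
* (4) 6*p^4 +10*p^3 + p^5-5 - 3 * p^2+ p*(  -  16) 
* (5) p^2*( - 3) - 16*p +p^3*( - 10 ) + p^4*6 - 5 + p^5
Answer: 4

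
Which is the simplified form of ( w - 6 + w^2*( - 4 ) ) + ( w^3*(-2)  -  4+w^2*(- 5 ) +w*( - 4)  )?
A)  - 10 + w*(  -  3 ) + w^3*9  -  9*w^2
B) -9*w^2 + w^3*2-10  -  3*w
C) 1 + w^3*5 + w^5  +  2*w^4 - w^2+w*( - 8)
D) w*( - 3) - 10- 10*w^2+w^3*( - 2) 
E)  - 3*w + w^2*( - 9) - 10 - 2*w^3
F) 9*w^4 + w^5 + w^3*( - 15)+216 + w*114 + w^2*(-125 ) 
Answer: E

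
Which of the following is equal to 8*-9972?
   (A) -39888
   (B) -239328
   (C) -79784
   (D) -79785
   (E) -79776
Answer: E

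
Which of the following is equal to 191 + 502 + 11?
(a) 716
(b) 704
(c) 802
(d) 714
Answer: b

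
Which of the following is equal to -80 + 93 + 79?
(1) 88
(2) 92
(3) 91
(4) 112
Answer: 2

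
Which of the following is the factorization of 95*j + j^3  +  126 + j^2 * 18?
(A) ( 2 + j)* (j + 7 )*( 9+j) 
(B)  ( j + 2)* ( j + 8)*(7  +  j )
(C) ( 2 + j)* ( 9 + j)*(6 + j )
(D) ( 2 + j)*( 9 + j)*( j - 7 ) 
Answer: A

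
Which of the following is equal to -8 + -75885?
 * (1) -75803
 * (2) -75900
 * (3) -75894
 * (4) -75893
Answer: 4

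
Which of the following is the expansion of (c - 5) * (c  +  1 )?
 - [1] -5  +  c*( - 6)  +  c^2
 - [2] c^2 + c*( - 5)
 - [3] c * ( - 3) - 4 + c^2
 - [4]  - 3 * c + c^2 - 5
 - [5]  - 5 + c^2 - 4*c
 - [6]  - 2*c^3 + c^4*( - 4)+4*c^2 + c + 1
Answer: 5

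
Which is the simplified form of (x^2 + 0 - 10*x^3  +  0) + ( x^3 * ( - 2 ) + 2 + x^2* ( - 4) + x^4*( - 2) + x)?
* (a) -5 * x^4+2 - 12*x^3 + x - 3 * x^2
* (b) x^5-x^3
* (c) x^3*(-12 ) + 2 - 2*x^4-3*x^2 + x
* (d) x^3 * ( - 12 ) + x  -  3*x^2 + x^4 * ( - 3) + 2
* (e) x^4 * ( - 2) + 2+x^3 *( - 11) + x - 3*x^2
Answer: c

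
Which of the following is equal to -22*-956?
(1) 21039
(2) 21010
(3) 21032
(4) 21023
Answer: 3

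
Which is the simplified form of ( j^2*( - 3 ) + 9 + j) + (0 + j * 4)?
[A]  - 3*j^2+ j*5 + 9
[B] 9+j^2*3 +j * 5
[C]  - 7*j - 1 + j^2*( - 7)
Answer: A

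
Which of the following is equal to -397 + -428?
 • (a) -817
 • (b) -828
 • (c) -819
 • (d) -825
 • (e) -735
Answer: d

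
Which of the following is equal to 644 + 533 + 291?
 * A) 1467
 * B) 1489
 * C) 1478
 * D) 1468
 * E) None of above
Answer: D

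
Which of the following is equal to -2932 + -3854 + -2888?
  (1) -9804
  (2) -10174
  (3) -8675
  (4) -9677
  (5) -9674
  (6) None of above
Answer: 5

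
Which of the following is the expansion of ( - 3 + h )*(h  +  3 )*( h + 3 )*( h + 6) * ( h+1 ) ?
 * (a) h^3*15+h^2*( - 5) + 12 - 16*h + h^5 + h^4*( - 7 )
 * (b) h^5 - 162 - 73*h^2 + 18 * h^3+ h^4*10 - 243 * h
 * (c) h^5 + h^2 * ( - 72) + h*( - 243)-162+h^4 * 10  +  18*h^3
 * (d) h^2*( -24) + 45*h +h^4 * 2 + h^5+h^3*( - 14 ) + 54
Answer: c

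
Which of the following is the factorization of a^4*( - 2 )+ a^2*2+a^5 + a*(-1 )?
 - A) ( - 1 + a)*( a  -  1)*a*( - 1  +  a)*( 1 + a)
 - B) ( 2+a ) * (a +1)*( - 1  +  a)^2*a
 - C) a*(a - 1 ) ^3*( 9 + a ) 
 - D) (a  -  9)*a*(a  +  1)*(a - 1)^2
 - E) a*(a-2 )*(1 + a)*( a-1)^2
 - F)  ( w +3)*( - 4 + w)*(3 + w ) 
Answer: A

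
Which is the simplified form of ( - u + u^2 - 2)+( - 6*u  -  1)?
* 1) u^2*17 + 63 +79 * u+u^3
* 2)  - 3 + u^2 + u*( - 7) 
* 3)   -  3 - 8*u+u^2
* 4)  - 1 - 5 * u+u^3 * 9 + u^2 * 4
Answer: 2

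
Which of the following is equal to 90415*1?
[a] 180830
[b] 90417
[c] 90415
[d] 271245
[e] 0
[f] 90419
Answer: c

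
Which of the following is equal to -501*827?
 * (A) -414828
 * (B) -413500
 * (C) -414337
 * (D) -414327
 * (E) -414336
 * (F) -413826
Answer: D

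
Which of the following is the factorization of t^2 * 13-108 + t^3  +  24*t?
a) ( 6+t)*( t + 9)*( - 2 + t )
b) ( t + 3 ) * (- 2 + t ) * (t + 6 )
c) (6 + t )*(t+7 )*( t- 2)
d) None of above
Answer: a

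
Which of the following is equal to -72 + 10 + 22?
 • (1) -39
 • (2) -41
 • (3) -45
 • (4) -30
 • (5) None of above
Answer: 5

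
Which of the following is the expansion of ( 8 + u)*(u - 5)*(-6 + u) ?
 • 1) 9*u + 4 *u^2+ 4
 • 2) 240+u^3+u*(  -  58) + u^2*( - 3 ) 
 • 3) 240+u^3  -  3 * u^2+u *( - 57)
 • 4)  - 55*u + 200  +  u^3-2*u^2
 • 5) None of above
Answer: 2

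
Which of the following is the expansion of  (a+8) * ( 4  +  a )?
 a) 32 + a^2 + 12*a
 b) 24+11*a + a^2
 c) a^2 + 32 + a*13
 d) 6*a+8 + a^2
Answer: a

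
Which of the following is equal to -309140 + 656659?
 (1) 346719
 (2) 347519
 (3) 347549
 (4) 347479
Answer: 2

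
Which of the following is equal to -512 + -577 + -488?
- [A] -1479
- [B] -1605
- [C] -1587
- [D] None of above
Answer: D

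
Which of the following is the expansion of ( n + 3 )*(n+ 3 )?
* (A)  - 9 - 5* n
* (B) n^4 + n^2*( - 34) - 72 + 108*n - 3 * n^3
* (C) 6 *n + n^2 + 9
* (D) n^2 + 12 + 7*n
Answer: C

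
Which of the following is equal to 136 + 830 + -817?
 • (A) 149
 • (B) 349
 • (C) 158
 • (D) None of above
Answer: A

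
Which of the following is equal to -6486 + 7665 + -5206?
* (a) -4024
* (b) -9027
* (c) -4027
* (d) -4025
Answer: c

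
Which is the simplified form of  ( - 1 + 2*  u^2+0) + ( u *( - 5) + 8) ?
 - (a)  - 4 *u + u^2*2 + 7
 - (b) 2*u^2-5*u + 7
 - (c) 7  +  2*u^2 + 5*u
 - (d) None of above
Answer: b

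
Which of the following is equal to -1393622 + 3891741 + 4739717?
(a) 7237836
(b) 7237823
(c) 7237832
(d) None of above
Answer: a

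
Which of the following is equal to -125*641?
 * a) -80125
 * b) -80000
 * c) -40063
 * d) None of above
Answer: a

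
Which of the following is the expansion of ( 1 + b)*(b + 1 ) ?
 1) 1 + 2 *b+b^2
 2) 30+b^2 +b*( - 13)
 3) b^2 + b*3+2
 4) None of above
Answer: 1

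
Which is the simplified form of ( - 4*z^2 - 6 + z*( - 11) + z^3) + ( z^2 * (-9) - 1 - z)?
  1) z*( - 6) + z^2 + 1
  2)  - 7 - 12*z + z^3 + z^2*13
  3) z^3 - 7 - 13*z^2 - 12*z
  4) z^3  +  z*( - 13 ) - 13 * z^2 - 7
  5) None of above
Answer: 3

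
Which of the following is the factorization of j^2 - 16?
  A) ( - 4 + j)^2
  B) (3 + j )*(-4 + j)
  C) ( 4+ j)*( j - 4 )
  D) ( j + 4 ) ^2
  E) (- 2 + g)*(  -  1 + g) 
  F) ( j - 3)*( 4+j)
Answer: C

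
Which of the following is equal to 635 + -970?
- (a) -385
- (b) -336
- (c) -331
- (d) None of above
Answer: d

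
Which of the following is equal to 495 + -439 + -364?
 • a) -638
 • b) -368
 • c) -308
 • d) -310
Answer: c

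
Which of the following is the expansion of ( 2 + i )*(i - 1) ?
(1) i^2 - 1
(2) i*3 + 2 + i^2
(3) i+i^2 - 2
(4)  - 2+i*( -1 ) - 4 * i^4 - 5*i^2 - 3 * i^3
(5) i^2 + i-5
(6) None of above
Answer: 3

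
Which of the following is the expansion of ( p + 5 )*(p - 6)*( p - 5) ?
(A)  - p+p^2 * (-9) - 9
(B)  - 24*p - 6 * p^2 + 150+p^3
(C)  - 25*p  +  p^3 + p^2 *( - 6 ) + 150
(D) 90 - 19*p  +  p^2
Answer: C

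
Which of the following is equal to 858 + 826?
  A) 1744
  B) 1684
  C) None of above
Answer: B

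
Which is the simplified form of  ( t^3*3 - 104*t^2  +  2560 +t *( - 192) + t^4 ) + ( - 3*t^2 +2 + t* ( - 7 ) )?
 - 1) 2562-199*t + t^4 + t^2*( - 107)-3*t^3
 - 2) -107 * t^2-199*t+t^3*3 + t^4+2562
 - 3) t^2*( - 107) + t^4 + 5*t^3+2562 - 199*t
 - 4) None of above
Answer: 2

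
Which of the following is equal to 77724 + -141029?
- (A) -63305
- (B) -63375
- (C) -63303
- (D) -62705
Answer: A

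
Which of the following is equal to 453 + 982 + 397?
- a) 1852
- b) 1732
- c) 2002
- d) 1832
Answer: d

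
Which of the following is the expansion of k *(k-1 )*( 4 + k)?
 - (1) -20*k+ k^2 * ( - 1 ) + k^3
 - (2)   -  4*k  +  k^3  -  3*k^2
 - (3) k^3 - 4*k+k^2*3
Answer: 3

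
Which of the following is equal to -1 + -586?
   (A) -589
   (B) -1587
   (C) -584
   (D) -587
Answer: D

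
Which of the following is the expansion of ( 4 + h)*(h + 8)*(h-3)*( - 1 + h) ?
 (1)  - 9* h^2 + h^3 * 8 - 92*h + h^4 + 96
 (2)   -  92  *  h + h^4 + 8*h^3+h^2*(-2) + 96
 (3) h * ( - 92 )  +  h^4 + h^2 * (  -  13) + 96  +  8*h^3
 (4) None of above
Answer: 3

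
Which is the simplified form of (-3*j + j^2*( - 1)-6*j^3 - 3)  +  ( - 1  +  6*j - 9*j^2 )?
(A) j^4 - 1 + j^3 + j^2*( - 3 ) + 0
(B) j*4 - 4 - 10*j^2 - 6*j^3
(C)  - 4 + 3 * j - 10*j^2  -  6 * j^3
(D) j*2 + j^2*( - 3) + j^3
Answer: C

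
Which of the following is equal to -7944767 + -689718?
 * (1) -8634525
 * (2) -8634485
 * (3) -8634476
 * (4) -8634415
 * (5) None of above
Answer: 2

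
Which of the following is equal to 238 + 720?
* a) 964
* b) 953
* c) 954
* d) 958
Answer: d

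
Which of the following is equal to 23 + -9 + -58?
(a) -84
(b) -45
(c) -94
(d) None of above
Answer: d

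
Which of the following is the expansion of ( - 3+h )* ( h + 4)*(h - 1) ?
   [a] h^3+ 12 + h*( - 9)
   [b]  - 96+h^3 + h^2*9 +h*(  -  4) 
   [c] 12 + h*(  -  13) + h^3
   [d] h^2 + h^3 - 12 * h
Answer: c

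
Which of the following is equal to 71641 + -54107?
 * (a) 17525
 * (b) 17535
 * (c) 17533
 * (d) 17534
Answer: d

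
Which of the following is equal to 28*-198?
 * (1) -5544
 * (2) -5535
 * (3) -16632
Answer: 1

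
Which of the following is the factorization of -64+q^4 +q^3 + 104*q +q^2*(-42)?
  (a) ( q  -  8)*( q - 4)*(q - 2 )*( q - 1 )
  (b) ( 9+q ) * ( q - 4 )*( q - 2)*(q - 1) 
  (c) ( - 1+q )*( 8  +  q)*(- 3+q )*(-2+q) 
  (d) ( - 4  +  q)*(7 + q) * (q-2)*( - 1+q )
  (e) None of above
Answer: e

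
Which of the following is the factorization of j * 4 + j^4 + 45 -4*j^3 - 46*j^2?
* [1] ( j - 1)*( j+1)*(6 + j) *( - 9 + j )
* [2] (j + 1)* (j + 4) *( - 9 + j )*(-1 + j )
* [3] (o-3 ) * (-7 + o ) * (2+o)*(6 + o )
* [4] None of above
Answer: 4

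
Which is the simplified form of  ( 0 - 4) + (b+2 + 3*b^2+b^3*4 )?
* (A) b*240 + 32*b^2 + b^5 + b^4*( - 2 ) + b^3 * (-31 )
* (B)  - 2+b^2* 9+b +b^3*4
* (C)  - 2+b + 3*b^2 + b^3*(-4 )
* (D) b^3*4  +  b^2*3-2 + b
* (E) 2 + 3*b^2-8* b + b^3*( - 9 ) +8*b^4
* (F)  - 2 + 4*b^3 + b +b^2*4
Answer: D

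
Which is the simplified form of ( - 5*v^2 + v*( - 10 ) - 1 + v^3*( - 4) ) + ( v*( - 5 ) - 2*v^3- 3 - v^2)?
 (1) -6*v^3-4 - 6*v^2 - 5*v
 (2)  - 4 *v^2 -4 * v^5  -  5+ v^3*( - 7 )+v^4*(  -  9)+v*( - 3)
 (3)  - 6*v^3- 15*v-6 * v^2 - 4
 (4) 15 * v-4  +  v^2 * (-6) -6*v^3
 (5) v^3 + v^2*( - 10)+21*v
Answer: 3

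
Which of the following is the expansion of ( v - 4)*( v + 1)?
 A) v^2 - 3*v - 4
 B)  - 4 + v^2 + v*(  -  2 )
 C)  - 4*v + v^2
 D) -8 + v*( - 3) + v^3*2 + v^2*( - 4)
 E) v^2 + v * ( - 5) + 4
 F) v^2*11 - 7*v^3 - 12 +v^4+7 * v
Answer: A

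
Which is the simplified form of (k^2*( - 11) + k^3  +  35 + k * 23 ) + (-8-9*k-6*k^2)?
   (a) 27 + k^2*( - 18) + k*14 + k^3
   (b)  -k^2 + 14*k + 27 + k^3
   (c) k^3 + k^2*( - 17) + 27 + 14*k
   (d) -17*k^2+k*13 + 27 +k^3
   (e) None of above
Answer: c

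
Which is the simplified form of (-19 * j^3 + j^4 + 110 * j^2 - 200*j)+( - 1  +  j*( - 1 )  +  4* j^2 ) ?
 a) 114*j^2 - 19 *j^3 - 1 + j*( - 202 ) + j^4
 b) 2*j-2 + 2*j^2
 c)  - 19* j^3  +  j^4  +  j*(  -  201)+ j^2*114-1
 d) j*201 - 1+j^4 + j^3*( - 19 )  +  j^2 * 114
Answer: c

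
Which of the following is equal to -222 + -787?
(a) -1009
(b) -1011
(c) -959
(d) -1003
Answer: a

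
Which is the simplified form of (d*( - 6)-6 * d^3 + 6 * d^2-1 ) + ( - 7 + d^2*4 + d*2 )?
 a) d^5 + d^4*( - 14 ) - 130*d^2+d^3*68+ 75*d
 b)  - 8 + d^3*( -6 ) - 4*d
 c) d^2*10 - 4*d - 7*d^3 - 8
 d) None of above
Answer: d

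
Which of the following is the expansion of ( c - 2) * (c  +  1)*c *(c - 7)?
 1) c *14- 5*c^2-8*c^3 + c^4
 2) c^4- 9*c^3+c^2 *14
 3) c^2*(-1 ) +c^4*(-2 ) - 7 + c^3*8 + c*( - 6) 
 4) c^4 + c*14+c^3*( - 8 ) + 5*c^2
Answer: 4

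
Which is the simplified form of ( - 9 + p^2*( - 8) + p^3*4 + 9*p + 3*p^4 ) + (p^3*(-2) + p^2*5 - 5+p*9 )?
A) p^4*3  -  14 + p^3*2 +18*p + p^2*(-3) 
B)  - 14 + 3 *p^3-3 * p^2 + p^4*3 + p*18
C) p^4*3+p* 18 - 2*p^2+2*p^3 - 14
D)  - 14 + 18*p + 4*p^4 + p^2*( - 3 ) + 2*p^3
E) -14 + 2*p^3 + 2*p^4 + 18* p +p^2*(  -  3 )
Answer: A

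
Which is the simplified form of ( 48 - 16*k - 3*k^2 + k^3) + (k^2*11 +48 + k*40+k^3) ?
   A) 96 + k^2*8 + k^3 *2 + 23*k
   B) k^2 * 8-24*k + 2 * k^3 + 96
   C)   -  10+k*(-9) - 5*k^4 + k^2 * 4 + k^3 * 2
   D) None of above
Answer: D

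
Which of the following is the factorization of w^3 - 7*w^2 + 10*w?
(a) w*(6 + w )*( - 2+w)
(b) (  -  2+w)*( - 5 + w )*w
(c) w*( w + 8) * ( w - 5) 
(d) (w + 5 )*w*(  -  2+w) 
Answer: b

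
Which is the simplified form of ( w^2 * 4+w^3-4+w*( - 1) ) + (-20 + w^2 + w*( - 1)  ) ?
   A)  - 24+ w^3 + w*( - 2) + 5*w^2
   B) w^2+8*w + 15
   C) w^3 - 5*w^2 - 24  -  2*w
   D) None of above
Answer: A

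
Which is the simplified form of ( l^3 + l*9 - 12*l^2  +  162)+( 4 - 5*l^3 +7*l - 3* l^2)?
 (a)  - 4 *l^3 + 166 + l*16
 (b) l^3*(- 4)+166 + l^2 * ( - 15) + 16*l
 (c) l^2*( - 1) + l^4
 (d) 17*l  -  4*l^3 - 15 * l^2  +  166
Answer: b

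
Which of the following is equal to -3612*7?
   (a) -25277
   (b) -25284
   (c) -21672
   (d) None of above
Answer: b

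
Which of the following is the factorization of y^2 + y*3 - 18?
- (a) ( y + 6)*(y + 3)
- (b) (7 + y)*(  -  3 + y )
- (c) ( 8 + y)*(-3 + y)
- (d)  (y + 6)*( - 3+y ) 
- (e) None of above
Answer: d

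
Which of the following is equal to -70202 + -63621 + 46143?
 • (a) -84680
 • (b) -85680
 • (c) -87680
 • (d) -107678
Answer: c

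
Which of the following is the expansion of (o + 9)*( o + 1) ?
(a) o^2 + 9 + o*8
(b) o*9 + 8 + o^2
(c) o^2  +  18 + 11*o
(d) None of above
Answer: d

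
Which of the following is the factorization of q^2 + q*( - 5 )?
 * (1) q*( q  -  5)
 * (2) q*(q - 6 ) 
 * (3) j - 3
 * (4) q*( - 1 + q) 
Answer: 1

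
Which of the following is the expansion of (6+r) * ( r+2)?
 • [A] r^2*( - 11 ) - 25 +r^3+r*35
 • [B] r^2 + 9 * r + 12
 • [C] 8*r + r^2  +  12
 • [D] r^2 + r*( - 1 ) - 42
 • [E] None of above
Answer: C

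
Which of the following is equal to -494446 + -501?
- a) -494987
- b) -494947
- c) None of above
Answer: b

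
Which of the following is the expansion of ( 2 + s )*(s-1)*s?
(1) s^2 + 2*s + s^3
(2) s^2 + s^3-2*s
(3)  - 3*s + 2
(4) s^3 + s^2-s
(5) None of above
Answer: 2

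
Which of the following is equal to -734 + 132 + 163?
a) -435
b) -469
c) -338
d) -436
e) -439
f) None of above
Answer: e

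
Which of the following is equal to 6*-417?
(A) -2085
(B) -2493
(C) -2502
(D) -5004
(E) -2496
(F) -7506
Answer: C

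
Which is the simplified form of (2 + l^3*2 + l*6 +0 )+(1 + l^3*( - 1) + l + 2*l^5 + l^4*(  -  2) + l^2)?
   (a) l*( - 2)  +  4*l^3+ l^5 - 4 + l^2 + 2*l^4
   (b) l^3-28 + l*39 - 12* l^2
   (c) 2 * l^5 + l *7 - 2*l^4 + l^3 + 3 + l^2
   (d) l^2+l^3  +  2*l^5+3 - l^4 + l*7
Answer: c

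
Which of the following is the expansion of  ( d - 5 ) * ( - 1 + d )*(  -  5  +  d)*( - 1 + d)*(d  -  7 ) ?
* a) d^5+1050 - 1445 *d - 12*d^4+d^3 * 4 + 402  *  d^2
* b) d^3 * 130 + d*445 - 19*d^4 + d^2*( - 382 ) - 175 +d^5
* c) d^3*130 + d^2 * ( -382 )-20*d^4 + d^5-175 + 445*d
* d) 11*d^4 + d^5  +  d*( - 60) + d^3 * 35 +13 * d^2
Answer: b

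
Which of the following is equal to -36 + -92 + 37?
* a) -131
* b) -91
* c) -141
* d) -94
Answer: b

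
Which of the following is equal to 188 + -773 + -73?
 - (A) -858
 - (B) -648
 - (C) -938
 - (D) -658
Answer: D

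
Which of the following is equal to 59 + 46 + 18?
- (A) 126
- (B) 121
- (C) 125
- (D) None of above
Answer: D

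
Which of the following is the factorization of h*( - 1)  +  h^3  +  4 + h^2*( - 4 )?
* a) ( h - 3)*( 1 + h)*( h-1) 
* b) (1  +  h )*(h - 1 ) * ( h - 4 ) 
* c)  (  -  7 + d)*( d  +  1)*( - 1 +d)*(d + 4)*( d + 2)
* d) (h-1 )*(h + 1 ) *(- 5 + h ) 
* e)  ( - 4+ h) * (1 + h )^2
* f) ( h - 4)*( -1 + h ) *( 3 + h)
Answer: b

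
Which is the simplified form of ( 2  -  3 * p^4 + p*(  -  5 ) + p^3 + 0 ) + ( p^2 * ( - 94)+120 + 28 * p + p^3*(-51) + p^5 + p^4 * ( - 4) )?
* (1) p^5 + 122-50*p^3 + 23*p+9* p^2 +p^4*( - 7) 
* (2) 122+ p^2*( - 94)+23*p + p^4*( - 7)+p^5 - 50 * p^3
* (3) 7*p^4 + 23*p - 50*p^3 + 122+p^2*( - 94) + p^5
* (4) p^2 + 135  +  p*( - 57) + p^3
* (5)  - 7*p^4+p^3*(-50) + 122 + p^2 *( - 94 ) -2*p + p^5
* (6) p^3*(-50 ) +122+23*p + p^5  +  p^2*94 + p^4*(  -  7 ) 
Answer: 2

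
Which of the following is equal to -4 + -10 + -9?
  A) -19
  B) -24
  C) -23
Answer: C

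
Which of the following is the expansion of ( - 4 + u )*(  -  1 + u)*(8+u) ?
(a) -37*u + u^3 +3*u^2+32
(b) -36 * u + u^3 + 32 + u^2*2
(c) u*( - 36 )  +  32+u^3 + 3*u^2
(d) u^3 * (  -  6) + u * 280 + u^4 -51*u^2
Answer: c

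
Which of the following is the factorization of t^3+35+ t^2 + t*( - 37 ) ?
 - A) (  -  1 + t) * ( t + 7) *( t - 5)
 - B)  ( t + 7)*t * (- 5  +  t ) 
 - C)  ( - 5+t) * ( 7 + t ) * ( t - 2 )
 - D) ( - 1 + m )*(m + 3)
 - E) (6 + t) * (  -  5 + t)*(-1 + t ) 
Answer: A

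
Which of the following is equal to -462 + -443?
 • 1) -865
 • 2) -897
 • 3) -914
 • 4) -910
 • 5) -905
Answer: 5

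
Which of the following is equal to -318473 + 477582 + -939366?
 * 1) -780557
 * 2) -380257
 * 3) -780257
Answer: 3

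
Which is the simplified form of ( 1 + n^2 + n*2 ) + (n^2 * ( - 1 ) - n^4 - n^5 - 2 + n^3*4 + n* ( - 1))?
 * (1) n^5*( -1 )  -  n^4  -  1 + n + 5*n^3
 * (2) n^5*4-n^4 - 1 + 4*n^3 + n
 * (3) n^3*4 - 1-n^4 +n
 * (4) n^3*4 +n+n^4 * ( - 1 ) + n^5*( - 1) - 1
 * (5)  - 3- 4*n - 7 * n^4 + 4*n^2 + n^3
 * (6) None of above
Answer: 4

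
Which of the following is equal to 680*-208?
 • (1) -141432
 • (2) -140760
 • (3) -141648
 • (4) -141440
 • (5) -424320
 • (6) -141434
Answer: 4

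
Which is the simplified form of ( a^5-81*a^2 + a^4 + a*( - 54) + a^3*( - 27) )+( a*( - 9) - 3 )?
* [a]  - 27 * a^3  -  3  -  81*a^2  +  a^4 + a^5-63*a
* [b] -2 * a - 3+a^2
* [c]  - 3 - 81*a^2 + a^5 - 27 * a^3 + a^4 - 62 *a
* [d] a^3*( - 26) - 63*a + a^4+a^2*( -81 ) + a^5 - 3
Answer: a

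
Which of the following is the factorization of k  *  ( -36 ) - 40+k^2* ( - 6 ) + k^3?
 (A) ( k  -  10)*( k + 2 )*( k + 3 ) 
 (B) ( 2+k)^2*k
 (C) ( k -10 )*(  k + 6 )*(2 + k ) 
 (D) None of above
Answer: D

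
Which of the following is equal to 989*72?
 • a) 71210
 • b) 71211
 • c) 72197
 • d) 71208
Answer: d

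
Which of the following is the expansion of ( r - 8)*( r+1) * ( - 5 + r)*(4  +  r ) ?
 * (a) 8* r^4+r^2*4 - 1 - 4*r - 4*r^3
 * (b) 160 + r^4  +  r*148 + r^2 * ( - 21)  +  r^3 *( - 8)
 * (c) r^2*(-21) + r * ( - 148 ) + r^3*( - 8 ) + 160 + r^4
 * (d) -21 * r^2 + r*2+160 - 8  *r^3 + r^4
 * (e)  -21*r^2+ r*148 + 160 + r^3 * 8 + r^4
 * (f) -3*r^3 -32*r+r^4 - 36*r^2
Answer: b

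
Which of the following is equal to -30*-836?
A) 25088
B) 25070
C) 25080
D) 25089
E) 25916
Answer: C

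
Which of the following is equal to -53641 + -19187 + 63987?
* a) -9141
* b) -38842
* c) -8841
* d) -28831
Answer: c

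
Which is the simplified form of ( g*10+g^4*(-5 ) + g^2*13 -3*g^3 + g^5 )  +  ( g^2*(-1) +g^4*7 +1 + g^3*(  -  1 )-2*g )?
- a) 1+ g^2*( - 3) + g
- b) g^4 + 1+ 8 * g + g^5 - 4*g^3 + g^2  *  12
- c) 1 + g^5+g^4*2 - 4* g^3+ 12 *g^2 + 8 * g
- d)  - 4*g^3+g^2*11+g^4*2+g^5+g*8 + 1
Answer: c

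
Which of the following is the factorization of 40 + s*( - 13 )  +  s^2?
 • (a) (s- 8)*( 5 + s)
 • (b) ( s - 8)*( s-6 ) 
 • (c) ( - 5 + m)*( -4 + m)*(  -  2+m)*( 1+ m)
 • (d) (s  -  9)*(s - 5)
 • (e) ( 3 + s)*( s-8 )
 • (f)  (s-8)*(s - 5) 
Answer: f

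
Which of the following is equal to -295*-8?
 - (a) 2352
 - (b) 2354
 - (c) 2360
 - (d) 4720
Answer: c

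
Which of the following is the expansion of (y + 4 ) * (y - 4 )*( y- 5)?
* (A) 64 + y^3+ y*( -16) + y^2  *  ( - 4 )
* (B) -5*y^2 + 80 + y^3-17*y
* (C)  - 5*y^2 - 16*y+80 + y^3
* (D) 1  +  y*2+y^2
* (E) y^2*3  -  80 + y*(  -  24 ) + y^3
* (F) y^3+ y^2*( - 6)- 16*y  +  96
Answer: C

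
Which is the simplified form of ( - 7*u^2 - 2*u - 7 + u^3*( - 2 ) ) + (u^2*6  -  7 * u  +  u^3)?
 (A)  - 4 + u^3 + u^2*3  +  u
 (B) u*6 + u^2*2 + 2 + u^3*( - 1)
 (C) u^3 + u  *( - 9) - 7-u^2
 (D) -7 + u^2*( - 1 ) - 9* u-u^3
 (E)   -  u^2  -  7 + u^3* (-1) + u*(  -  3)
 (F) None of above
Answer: D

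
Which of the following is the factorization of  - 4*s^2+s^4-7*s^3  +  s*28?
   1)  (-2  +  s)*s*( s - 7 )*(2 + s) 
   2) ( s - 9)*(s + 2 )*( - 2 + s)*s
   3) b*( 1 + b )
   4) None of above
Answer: 1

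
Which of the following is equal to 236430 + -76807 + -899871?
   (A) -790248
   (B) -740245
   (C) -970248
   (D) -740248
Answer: D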